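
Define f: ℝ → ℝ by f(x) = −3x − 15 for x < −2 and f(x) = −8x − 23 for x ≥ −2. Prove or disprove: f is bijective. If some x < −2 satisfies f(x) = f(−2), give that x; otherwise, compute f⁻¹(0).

Both pieces are strictly decreasing (slopes −3 and −8), so each is injective on its own interval.
The left piece maps (−∞, −2) onto (−9, ∞); the right piece maps [−2, ∞) onto (−∞, −7].
These images overlap. In particular f(−2) = −7 (right piece), and solving −3x − 15 = −7 on the left piece gives x = −8/3 < −2.
So f(−8/3) = f(−2) with −8/3 ≠ −2, and f is not injective, hence not bijective. This x = −8/3 is the requested value below −2.

-8/3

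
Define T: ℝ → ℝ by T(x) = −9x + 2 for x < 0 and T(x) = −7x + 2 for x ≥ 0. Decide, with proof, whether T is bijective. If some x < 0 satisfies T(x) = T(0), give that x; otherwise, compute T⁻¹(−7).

Both pieces are strictly decreasing (slopes −9 and −7), so each is injective on its own interval.
The left piece maps (−∞, 0) onto (2, ∞); the right piece maps [0, ∞) onto (−∞, 2].
Since 2 = 2, the images partition ℝ: T is injective and surjective, hence bijective.
Because the two images are disjoint, no x < 0 has T(x) = T(0), so we compute T⁻¹(−7): −7 lies in (−∞, 2], so solve −7x + 2 = −7: x = (−7 − 2)/(−7) = 9/7.

9/7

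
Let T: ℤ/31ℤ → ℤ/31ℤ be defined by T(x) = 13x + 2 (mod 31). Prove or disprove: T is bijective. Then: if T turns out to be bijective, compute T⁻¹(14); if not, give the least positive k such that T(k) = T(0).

20

If T(x_1) = T(x_2), then 13x_1 ≡ 13x_2 (mod 31). Because gcd(13, 31) = 1, we may cancel 13 to get x_1 ≡ x_2 (mod 31).
We now compute 13⁻¹ mod 31 explicitly. Euclid's algorithm: 31 = 2·13 + 5, 13 = 2·5 + 3, 5 = 1·3 + 2, 3 = 1·2 + 1; back-substituting gives 1 = 12·13 − 5·31, so 13⁻¹ ≡ 12 (mod 31).
For any y ∈ ℤ/31ℤ, x = 12(y − 2) mod 31 satisfies T(x) = 13·12(y − 2) + 2 ≡ y (since 13·12 ≡ 1 mod 31). So every y has a preimage.
Hence T is bijective.
Since T is bijective, we find T⁻¹(14): we need 13x ≡ 14 − 2 ≡ 12 (mod 31). Using 13⁻¹ = 12: x ≡ 12·12 = 144 = 4·31 + 20, so x = 20.
Check: T(20) = 13·20 + 2 = 262 = 8·31 + 14 ≡ 14 (mod 31).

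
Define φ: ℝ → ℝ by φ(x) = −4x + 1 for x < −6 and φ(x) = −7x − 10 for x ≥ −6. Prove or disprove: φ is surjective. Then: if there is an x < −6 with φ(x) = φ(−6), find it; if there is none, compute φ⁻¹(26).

-31/4

Both pieces are strictly decreasing (slopes −4 and −7), so each is injective on its own interval.
The left piece maps (−∞, −6) onto (25, ∞); the right piece maps [−6, ∞) onto (−∞, 32].
The union (25, ∞) ∪ (−∞, 32] covers ℝ, so φ is surjective.
For the follow-up: the images overlap, so an x < −6 with φ(x) = φ(−6) exists. φ(−6) = 32; solving −4x + 1 = 32 for x < −6 gives x = (32 − 1)/(−4) = −31/4.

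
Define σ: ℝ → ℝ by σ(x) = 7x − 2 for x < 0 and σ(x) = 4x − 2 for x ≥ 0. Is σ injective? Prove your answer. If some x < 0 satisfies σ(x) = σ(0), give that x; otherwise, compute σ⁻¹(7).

Both pieces are strictly increasing (slopes 7 and 4), so each is injective on its own interval.
The left piece maps (−∞, 0) onto (−∞, −2); the right piece maps [0, ∞) onto [−2, ∞).
These images are disjoint, so no value is attained by both pieces. So σ is injective.
Because the two images are disjoint, no x < 0 has σ(x) = σ(0), so we compute σ⁻¹(7): 7 lies in [−2, ∞), so solve 4x − 2 = 7: x = (7 + 2)/4 = 9/4.

9/4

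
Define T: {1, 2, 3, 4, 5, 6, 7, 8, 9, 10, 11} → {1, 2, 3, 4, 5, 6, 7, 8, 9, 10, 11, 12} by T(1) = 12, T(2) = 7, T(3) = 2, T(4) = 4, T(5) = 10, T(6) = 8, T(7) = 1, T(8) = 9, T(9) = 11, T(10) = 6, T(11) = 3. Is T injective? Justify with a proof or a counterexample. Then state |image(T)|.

The values T(1), …, T(11) are 12, 7, 2, 4, 10, 8, 1, 9, 11, 6, 3 — all distinct.
So T(u) = T(v) only when u = v, and T is injective.
The image of T is {1, 2, 3, 4, 6, 7, 8, 9, 10, 11, 12}, which has 11 elements.

11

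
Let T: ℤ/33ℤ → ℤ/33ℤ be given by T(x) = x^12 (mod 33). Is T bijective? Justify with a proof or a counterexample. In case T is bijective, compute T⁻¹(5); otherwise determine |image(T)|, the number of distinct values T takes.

12

T(4): Repeated squaring mod 33: 4^1 ≡ 4, 4^2 ≡ 4² = 16, 4^4 ≡ 16² = 256 ≡ 25, 4^8 ≡ 25² = 625 ≡ 31. Since 12 = 8 + 4, 4^12 ≡ 31·25: 31·25 = 775 ≡ 16. So 4^12 ≡ 16 (mod 33).
T(7): Repeated squaring mod 33: 7^1 ≡ 7, 7^2 ≡ 7² = 49 ≡ 16, 7^4 ≡ 16² = 256 ≡ 25, 7^8 ≡ 25² = 625 ≡ 31. Since 12 = 8 + 4, 7^12 ≡ 31·25: 31·25 = 775 ≡ 16. So 7^12 ≡ 16 (mod 33).
So T(4) = T(7) = 16 while 4 ≠ 7, therefore T is not injective, hence not bijective.
Since T is not bijective, we determine |image(T)|. Computing x^12 mod 33 for each x (by repeated squaring, reducing mod 33 at every step), the values T(0), T(1), …, T(32) are: 0, 1, 4, 9, 16, 25, 3, 16, 31, 15, 1, 22, 12, 4, 31, 27, 25, 25, 27, 31, 4, 12, 22, 1, 15, 31, 16, 3, 25, 16, 9, 4, 1.
The distinct values are {0, 1, 3, 4, 9, 12, 15, 16, 22, 25, 27, 31}; there are 12 of them.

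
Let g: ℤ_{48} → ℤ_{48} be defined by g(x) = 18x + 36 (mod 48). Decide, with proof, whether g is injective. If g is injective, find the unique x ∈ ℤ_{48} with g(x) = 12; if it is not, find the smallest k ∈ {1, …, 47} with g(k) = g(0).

By definition, injectivity means: for all s, t in the domain, g(s) = g(t) implies s = t.
We have gcd(18, 48) = 6 > 1. Taking s = 0 and t = 8: g(0) = 36 and g(8) = 18·8 + 36 = 180 ≡ 36 (mod 48).
So g(0) = g(8) while 0 ≠ 8, hence g is not injective.
Since g is not injective, we find the least positive k with g(k) = g(0): this means 18k ≡ 0 (mod 48), i.e. 48 ∣ 18k. Since gcd(18, 48) = 6, dividing through by 6 this holds exactly when 8 ∣ 3k, and as gcd(3, 8) = 1, exactly when 8 ∣ k.
The smallest positive such k is 8.

8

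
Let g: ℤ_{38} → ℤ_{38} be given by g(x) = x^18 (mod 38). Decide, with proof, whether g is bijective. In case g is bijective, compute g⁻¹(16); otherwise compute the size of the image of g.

4

g(1) = 1^18 = 1.
g(3): Repeated squaring mod 38: 3^1 ≡ 3, 3^2 ≡ 3² = 9, 3^4 ≡ 9² = 81 ≡ 5, 3^8 ≡ 5² = 25, 3^16 ≡ 25² = 625 ≡ 17. Since 18 = 16 + 2, 3^18 ≡ 17·9: 17·9 = 153 ≡ 1. So 3^18 ≡ 1 (mod 38).
So g(1) = g(3) = 1 while 1 ≠ 3, therefore g is not injective, hence not bijective.
Since g is not bijective, we determine |image(g)|. Computing x^18 mod 38 for each x (by repeated squaring, reducing mod 38 at every step), the values g(0), g(1), …, g(37) are: 0, 1, 20, 1, 20, 1, 20, 1, 20, 1, 20, 1, 20, 1, 20, 1, 20, 1, 20, 19, 20, 1, 20, 1, 20, 1, 20, 1, 20, 1, 20, 1, 20, 1, 20, 1, 20, 1.
The distinct values are {0, 1, 19, 20}; there are 4 of them.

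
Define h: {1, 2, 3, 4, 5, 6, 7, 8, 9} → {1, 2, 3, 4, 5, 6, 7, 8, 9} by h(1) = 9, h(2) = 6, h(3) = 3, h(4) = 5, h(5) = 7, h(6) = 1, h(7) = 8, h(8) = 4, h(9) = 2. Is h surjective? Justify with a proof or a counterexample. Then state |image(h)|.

Every element of the codomain has a preimage: 1 = h(6), 2 = h(9), 3 = h(3), 4 = h(8), 5 = h(4), 6 = h(2), 7 = h(5), 8 = h(7), 9 = h(1).
So h is surjective.
The image of h is {1, 2, 3, 4, 5, 6, 7, 8, 9}, which has 9 elements.

9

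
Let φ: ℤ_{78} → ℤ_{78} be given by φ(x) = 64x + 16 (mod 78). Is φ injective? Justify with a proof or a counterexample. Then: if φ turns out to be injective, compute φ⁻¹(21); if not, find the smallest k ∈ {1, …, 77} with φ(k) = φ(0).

We have gcd(64, 78) = 2 > 1. Taking x_1 = 0 and x_2 = 39: φ(0) = 16 and φ(39) = 64·39 + 16 = 2512 ≡ 16 (mod 78).
So φ(0) = φ(39) while 0 ≠ 39, thus φ is not injective.
Since φ is not injective, we find the least positive k with φ(k) = φ(0): this means 64k ≡ 0 (mod 78), i.e. 78 ∣ 64k. Since gcd(64, 78) = 2, dividing through by 2 this holds exactly when 39 ∣ 32k, and as gcd(32, 39) = 1, exactly when 39 ∣ k.
The smallest positive such k is 39.

39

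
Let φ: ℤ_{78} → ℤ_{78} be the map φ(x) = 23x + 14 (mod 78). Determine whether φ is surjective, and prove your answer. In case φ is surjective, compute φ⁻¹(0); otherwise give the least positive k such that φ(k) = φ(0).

Since gcd(23, 78) = 1, 23 is invertible modulo 78. Euclid's algorithm: 78 = 3·23 + 9, 23 = 2·9 + 5, 9 = 1·5 + 4, 5 = 1·4 + 1; back-substituting gives 1 = 17·23 − 5·78, so 23⁻¹ ≡ 17 (mod 78).
For any y ∈ ℤ_{78}, x = 17(y − 14) mod 78 satisfies φ(x) = 23·17(y − 14) + 14 ≡ y (since 23·17 ≡ 1 mod 78). So every y has a preimage.
Thus φ is surjective.
Since φ is surjective, we find φ⁻¹(0): we need 23x ≡ 0 − 14 ≡ 64 (mod 78). Using 23⁻¹ = 17: x ≡ 17·64 = 1088 = 13·78 + 74, so x = 74.
Check: φ(74) = 23·74 + 14 = 1716 = 22·78 + 0 ≡ 0 (mod 78).

74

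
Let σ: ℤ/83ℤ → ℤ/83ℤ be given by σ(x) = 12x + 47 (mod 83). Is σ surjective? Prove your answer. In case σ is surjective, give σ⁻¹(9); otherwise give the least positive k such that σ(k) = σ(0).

By definition, σ is surjective if every y in the codomain equals σ(x) for some x in the domain.
Since gcd(12, 83) = 1, 12 is invertible modulo 83. Euclid's algorithm: 83 = 6·12 + 11, 12 = 1·11 + 1; back-substituting gives 1 = 7·12 − 1·83, so 12⁻¹ ≡ 7 (mod 83).
For any y ∈ ℤ/83ℤ, x = 7(y − 47) mod 83 satisfies σ(x) = 12·7(y − 47) + 47 ≡ y (since 12·7 ≡ 1 mod 83). So every y has a preimage.
Thus σ is surjective.
Since σ is surjective, we compute σ⁻¹(9): solve 12x + 47 ≡ 9 (mod 83), i.e. 12x ≡ 45 (mod 83).
Multiplying by 12⁻¹ = 7 gives x ≡ 7·45 = 315 = 3·83 + 66 ≡ 66 (mod 83).
Check: σ(66) = 12·66 + 47 = 839 = 10·83 + 9 ≡ 9 (mod 83).

66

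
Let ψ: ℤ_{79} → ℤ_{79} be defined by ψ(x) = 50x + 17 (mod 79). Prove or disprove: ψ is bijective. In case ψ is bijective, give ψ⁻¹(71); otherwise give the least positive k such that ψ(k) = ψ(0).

Recall: ψ is injective if ψ(s) = ψ(t) implies s = t.
Suppose ψ(s) = ψ(t) in ℤ_{79}. Then 50s + 17 ≡ 50t + 17 (mod 79), so 50(s − t) ≡ 0 (mod 79).
Since gcd(50, 79) = 1, 50 is invertible modulo 79, therefore s − t ≡ 0 (mod 79), i.e. s = t.
We now compute 50⁻¹ mod 79 explicitly. Euclid's algorithm: 79 = 1·50 + 29, 50 = 1·29 + 21, 29 = 1·21 + 8, 21 = 2·8 + 5, 8 = 1·5 + 3, 5 = 1·3 + 2, 3 = 1·2 + 1; back-substituting gives 1 = 49·50 − 31·79, so 50⁻¹ ≡ 49 (mod 79).
For any y ∈ ℤ_{79}, x = 49(y − 17) mod 79 satisfies ψ(x) = 50·49(y − 17) + 17 ≡ y (since 50·49 ≡ 1 mod 79). So every y has a preimage.
Therefore ψ is bijective.
Since ψ is bijective, we compute ψ⁻¹(71): solve 50x + 17 ≡ 71 (mod 79), i.e. 50x ≡ 54 (mod 79).
Multiplying by 50⁻¹ = 49 gives x ≡ 49·54 = 2646 = 33·79 + 39 ≡ 39 (mod 79).
Check: ψ(39) = 50·39 + 17 = 1967 = 24·79 + 71 ≡ 71 (mod 79).

39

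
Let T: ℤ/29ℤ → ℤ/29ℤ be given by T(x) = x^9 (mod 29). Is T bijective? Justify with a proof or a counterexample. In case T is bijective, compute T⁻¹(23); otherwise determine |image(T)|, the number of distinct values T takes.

Since 29 is prime, the nonzero elements of ℤ/29ℤ form a cyclic group of order 28.
As gcd(9, 28) = 1, raising to the 9th power is a bijection on this group: if u^9 ≡ v^9 then (uv^{−1})^9 = 1, and the only element of order dividing gcd(9, 28) = 1 is 1, so u = v.
With T(0) = 0 this makes T injective on all of ℤ/29ℤ, hence bijective (finite equal-size domain and codomain). In particular T is bijective.
Since T is bijective, we find the preimage of 23. The inverse of x ↦ x^9 on (ℤ/29ℤ)^× is x ↦ x^25, because 9·25 = 225 = 8·28 + 1 ≡ 1 (mod 28) and x^{28} = 1 for x ≠ 0 (Fermat). So T⁻¹(23) = 23^25 mod 29.
Repeated squaring mod 29: 23^1 ≡ 23, 23^2 ≡ 23² = 529 ≡ 7, 23^4 ≡ 7² = 49 ≡ 20, 23^8 ≡ 20² = 400 ≡ 23, 23^16 ≡ 23² = 529 ≡ 7. Since 25 = 16 + 8 + 1, 23^25 ≡ 7·23·23: 7·23 = 161 ≡ 16, then 16·23 = 368 ≡ 20. So 23^25 ≡ 20 (mod 29).
Hence T⁻¹(23) = 20.

20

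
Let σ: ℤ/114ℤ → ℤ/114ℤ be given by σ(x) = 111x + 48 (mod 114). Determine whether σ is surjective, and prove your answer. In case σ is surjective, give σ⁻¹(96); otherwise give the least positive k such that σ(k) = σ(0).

Since gcd(111, 114) = 3, we have 111x ≡ 0 (mod 3) for all x, so σ(x) ≡ 0 (mod 3).
But 1 ≢ 0 (mod 3), so 1 ∈ ℤ/114ℤ has no preimage. Therefore σ is not surjective.
Since σ is not surjective, we find the least positive k with σ(k) = σ(0): this means 111k ≡ 0 (mod 114), i.e. 114 ∣ 111k. Since gcd(111, 114) = 3, dividing through by 3 this holds exactly when 38 ∣ 37k, and as gcd(37, 38) = 1, exactly when 38 ∣ k.
The smallest positive such k is 38.

38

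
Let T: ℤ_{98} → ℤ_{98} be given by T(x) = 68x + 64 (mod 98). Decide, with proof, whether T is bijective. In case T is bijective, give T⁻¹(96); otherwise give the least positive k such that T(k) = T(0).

49

We have gcd(68, 98) = 2 > 1. Taking u = 0 and v = 49: T(0) = 64 and T(49) = 68·49 + 64 = 3396 ≡ 64 (mod 98).
So T(0) = T(49) while 0 ≠ 49, therefore T is not injective, hence not bijective.
Since T is not bijective, we find the least positive k with T(k) = T(0): this means 68k ≡ 0 (mod 98), i.e. 98 ∣ 68k. Since gcd(68, 98) = 2, dividing through by 2 this holds exactly when 49 ∣ 34k, and as gcd(34, 49) = 1, exactly when 49 ∣ k.
The smallest positive such k is 49.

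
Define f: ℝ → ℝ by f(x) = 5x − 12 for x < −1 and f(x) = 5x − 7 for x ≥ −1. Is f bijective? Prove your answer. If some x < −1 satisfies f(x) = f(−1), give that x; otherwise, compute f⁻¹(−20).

-8/5

Both pieces are strictly increasing (slopes 5 and 5), so each is injective on its own interval.
The left piece maps (−∞, −1) onto (−∞, −17); the right piece maps [−1, ∞) onto [−12, ∞).
The images leave a gap (−17 has no preimage), so f is not surjective, hence not bijective.
Because the two images are disjoint, no x < −1 has f(x) = f(−1), so we compute f⁻¹(−20): −20 lies in (−∞, −17), so solve 5x − 12 = −20: x = (−20 + 12)/5 = −8/5.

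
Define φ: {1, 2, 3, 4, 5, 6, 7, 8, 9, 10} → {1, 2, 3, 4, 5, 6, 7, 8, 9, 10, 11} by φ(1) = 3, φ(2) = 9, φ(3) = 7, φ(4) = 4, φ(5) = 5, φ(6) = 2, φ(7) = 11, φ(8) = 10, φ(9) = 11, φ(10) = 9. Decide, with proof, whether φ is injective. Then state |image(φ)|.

φ(7) = 11 = φ(9) with 7 ≠ 9, so φ is not injective.
The image of φ is {2, 3, 4, 5, 7, 9, 10, 11}, which has 8 elements.

8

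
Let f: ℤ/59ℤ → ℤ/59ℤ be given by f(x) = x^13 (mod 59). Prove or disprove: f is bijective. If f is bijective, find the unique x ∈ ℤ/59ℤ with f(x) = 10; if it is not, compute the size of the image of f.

Since 59 is prime, the nonzero elements of ℤ/59ℤ form a cyclic group of order 58.
As gcd(13, 58) = 1, raising to the 13th power is a bijection on this group: if u^13 ≡ v^13 then (uv^{−1})^13 = 1, and the only element of order dividing gcd(13, 58) = 1 is 1, so u = v.
With f(0) = 0 this makes f injective on all of ℤ/59ℤ, hence bijective (finite equal-size domain and codomain). In particular f is bijective.
Since f is bijective, we find the preimage of 10. The inverse of x ↦ x^13 on (ℤ/59ℤ)^× is x ↦ x^9, because 13·9 = 117 = 2·58 + 1 ≡ 1 (mod 58) and x^{58} = 1 for x ≠ 0 (Fermat). So f⁻¹(10) = 10^9 mod 59.
Repeated squaring mod 59: 10^1 ≡ 10, 10^2 ≡ 10² = 100 ≡ 41, 10^4 ≡ 41² = 1681 ≡ 29, 10^8 ≡ 29² = 841 ≡ 15. Since 9 = 8 + 1, 10^9 ≡ 15·10: 15·10 = 150 ≡ 32. So 10^9 ≡ 32 (mod 59).
Hence f⁻¹(10) = 32.

32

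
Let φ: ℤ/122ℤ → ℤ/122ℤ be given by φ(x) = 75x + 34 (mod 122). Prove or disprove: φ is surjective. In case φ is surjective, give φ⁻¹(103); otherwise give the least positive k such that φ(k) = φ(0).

79

Recall: φ is surjective if every y in the codomain equals φ(x) for some x in the domain.
Since gcd(75, 122) = 1, 75 is invertible modulo 122. Euclid's algorithm: 122 = 1·75 + 47, 75 = 1·47 + 28, 47 = 1·28 + 19, 28 = 1·19 + 9, 19 = 2·9 + 1; back-substituting gives 1 = 109·75 − 67·122, so 75⁻¹ ≡ 109 (mod 122).
For any y ∈ ℤ/122ℤ, x = 109(y − 34) mod 122 satisfies φ(x) = 75·109(y − 34) + 34 ≡ y (since 75·109 ≡ 1 mod 122). So every y has a preimage.
Hence φ is surjective.
Since φ is surjective, we compute φ⁻¹(103): solve 75x + 34 ≡ 103 (mod 122), i.e. 75x ≡ 69 (mod 122).
Multiplying by 75⁻¹ = 109 gives x ≡ 109·69 = 7521 = 61·122 + 79 ≡ 79 (mod 122).
Check: φ(79) = 75·79 + 34 = 5959 = 48·122 + 103 ≡ 103 (mod 122).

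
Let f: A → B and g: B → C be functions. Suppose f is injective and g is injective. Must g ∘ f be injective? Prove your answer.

Suppose (g ∘ f)(u) = (g ∘ f)(v), i.e. g(f(u)) = g(f(v)).
Since g is injective, f(u) = f(v). Since f is injective, u = v. Hence g ∘ f is injective.

injective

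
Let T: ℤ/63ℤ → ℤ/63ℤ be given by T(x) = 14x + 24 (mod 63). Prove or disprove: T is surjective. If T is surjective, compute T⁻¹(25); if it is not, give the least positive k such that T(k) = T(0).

9

Since gcd(14, 63) = 7, we have 14x ≡ 0 (mod 7) for all x, so T(x) ≡ 3 (mod 7).
But 0 ≢ 3 (mod 7), so 0 ∈ ℤ/63ℤ has no preimage. So T is not surjective.
Since T is not surjective, we find the least positive k with T(k) = T(0): this means 14k ≡ 0 (mod 63), i.e. 63 ∣ 14k. Since gcd(14, 63) = 7, dividing through by 7 this holds exactly when 9 ∣ 2k, and as gcd(2, 9) = 1, exactly when 9 ∣ k.
The smallest positive such k is 9.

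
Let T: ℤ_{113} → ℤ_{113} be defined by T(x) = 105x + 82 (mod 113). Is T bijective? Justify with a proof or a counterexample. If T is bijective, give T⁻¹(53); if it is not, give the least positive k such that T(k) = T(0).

46

Recall: injectivity means: for all x_1, x_2 in the domain, T(x_1) = T(x_2) implies x_1 = x_2.
Suppose T(x_1) = T(x_2) in ℤ_{113}. Then 105x_1 + 82 ≡ 105x_2 + 82 (mod 113), therefore 105(x_1 − x_2) ≡ 0 (mod 113).
Since gcd(105, 113) = 1, 105 is invertible modulo 113, hence x_1 − x_2 ≡ 0 (mod 113), i.e. x_1 = x_2.
We now compute 105⁻¹ mod 113 explicitly. Euclid's algorithm: 113 = 1·105 + 8, 105 = 13·8 + 1; back-substituting gives 1 = 14·105 − 13·113, so 105⁻¹ ≡ 14 (mod 113).
Then y ↦ 14(y − 82) is a two-sided inverse to T, so every y ∈ ℤ_{113} has a preimage.
So T is bijective.
Since T is bijective, we find T⁻¹(53): we need 105x ≡ 53 − 82 ≡ 84 (mod 113). Using 105⁻¹ = 14: x ≡ 14·84 = 1176 = 10·113 + 46, so x = 46.
Check: T(46) = 105·46 + 82 = 4912 = 43·113 + 53 ≡ 53 (mod 113).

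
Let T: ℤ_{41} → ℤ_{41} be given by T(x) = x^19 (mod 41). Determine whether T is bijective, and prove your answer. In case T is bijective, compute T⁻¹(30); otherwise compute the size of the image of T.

Since 41 is prime, the nonzero elements of ℤ_{41} form a cyclic group of order 40.
As gcd(19, 40) = 1, raising to the 19th power is a bijection on this group: if x_1^19 ≡ x_2^19 then (x_1x_2^{−1})^19 = 1, and the only element of order dividing gcd(19, 40) = 1 is 1, so x_1 = x_2.
With T(0) = 0 this makes T injective on all of ℤ_{41}, hence bijective (finite equal-size domain and codomain). In particular T is bijective.
Since T is bijective, we find the preimage of 30. The inverse of x ↦ x^19 on (ℤ_{41})^× is x ↦ x^19, because 19·19 = 361 = 9·40 + 1 ≡ 1 (mod 40) and x^{40} = 1 for x ≠ 0 (Fermat). So T⁻¹(30) = 30^19 mod 41.
Repeated squaring mod 41: 30^1 ≡ 30, 30^2 ≡ 30² = 900 ≡ 39, 30^4 ≡ 39² = 1521 ≡ 4, 30^8 ≡ 4² = 16, 30^16 ≡ 16² = 256 ≡ 10. Since 19 = 16 + 2 + 1, 30^19 ≡ 10·39·30: 10·39 = 390 ≡ 21, then 21·30 = 630 ≡ 15. So 30^19 ≡ 15 (mod 41).
Hence T⁻¹(30) = 15.

15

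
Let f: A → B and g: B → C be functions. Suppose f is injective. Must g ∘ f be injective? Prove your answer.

No. Take A = B = C = {0, 1}, f = identity (injective), and g(x) = 0 for every x.
Then (g ∘ f)(0) = 0 = (g ∘ f)(1) with 0 ≠ 1, so g ∘ f is not injective.

not injective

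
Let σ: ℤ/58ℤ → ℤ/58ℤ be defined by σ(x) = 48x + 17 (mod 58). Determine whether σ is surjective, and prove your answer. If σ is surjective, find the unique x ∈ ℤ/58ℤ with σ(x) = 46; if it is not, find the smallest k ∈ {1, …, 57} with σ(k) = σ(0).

Recall that σ is surjective if every y in the codomain equals σ(x) for some x in the domain.
Since gcd(48, 58) = 2, we have 48x ≡ 0 (mod 2) for all x, so σ(x) ≡ 1 (mod 2).
But 0 ≢ 1 (mod 2), so 0 ∈ ℤ/58ℤ has no preimage. Hence σ is not surjective.
Since σ is not surjective, we find the least positive k with σ(k) = σ(0): this means 48k ≡ 0 (mod 58), i.e. 58 ∣ 48k. Since gcd(48, 58) = 2, dividing through by 2 this holds exactly when 29 ∣ 24k, and as gcd(24, 29) = 1, exactly when 29 ∣ k.
The smallest positive such k is 29.

29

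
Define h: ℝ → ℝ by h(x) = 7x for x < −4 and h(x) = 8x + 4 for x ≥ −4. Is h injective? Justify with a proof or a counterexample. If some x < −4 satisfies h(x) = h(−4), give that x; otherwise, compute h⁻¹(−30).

-30/7

Both pieces are strictly increasing (slopes 7 and 8), so each is injective on its own interval.
The left piece maps (−∞, −4) onto (−∞, −28); the right piece maps [−4, ∞) onto [−28, ∞).
These images are disjoint, so no value is attained by both pieces. So h is injective.
Because the two images are disjoint, no x < −4 has h(x) = h(−4), so we compute h⁻¹(−30): −30 lies in (−∞, −28), so solve 7x = −30: x = (−30 − 0)/7 = −30/7.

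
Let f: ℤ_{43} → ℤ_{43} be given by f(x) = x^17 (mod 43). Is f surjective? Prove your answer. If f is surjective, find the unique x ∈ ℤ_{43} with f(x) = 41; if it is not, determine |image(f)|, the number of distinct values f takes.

Since 43 is prime, the nonzero elements of ℤ_{43} form a cyclic group of order 42.
As gcd(17, 42) = 1, raising to the 17th power is a bijection on this group: if a^17 ≡ b^17 then (ab^{−1})^17 = 1, and the only element of order dividing gcd(17, 42) = 1 is 1, so a = b.
With f(0) = 0 this makes f injective on all of ℤ_{43}, hence bijective (finite equal-size domain and codomain). In particular f is surjective.
Since f is surjective, we find the preimage of 41. The inverse of x ↦ x^17 on (ℤ_{43})^× is x ↦ x^5, because 17·5 = 85 = 2·42 + 1 ≡ 1 (mod 42) and x^{42} = 1 for x ≠ 0 (Fermat). So f⁻¹(41) = 41^5 mod 43.
Repeated squaring mod 43: 41^1 ≡ 41, 41^2 ≡ 41² = 1681 ≡ 4, 41^4 ≡ 4² = 16. Since 5 = 4 + 1, 41^5 ≡ 16·41: 16·41 = 656 ≡ 11. So 41^5 ≡ 11 (mod 43).
Hence f⁻¹(41) = 11.

11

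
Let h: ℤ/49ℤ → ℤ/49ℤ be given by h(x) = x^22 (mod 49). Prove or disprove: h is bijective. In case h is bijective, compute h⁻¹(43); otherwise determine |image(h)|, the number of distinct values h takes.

h(0) = 0^22 = 0.
h(7): Repeated squaring mod 49: 7^1 ≡ 7, 7^2 ≡ 7² = 49 ≡ 0, 7^4 ≡ 0² = 0, 7^8 ≡ 0² = 0, 7^16 ≡ 0² = 0. Since 22 = 16 + 4 + 2, 7^22 ≡ 0·0·0: 0·0 = 0, then 0·0 = 0. So 7^22 ≡ 0 (mod 49).
So h(0) = h(7) = 0 while 0 ≠ 7, so h is not injective, hence not bijective.
Since h is not bijective, we determine |image(h)|. Computing x^22 mod 49 for each x (by repeated squaring, reducing mod 49 at every step), the values h(0), h(1), …, h(48) are: 0, 1, 2, 46, 4, 44, 43, 0, 8, 9, 39, 11, 37, 36, 0, 15, 16, 32, 18, 30, 29, 0, 22, 23, 25, 25, 23, 22, 0, 29, 30, 18, 32, 16, 15, 0, 36, 37, 11, 39, 9, 8, 0, 43, 44, 4, 46, 2, 1.
The distinct values are {0, 1, 2, 4, 8, 9, 11, 15, 16, 18, 22, 23, 25, 29, 30, 32, 36, 37, 39, 43, 44, 46}; there are 22 of them.

22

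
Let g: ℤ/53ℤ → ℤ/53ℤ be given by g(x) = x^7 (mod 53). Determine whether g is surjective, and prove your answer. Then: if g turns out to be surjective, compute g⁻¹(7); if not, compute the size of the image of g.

Since 53 is prime, the nonzero elements of ℤ/53ℤ form a cyclic group of order 52.
As gcd(7, 52) = 1, raising to the 7th power is a bijection on this group: if s^7 ≡ t^7 then (st^{−1})^7 = 1, and the only element of order dividing gcd(7, 52) = 1 is 1, so s = t.
With g(0) = 0 this makes g injective on all of ℤ/53ℤ, hence bijective (finite equal-size domain and codomain). In particular g is surjective.
Since g is surjective, we find the preimage of 7. The inverse of x ↦ x^7 on (ℤ/53ℤ)^× is x ↦ x^15, because 7·15 = 105 = 2·52 + 1 ≡ 1 (mod 52) and x^{52} = 1 for x ≠ 0 (Fermat). So g⁻¹(7) = 7^15 mod 53.
Repeated squaring mod 53: 7^1 ≡ 7, 7^2 ≡ 7² = 49, 7^4 ≡ 49² = 2401 ≡ 16, 7^8 ≡ 16² = 256 ≡ 44. Since 15 = 8 + 4 + 2 + 1, 7^15 ≡ 44·16·49·7: 44·16 = 704 ≡ 15, then 15·49 = 735 ≡ 46, then 46·7 = 322 ≡ 4. So 7^15 ≡ 4 (mod 53).
Hence g⁻¹(7) = 4.

4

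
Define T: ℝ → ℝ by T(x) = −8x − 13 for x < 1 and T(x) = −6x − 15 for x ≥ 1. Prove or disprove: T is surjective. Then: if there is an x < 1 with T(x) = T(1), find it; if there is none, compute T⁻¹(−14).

1/8

Both pieces are strictly decreasing (slopes −8 and −6), so each is injective on its own interval.
The left piece maps (−∞, 1) onto (−21, ∞); the right piece maps [1, ∞) onto (−∞, −21].
These images together cover ℝ, so T is surjective.
Because the two images are disjoint, no x < 1 has T(x) = T(1), so we compute T⁻¹(−14): −14 lies in (−21, ∞), so solve −8x − 13 = −14: x = (−14 + 13)/(−8) = 1/8.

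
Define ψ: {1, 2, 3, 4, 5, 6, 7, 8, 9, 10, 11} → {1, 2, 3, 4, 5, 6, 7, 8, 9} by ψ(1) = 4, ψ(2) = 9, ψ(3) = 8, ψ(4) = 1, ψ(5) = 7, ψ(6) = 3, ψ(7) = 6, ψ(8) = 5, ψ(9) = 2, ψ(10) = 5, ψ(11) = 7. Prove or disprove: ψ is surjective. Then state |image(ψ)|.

9

Every element of the codomain has a preimage: 1 = ψ(4), 2 = ψ(9), 3 = ψ(6), 4 = ψ(1), 5 = ψ(8), 6 = ψ(7), 7 = ψ(5), 8 = ψ(3), 9 = ψ(2).
Therefore ψ is surjective.
The image of ψ is {1, 2, 3, 4, 5, 6, 7, 8, 9}, which has 9 elements.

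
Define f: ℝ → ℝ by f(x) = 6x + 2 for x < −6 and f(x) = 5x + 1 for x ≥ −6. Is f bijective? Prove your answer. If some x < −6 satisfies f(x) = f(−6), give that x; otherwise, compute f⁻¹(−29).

Both pieces are strictly increasing (slopes 6 and 5), so each is injective on its own interval.
The left piece maps (−∞, −6) onto (−∞, −34); the right piece maps [−6, ∞) onto [−29, ∞).
The images leave a gap (−34 has no preimage), so f is not surjective, hence not bijective.
Because the two images are disjoint, no x < −6 has f(x) = f(−6), so we compute f⁻¹(−29): −29 lies in [−29, ∞), so solve 5x + 1 = −29: x = (−29 − 1)/5 = −6.

-6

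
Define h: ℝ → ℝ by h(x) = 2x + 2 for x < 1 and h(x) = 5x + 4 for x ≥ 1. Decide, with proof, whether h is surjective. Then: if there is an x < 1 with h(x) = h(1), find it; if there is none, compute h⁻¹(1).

-1/2

Both pieces are strictly increasing (slopes 2 and 5), so each is injective on its own interval.
The left piece maps (−∞, 1) onto (−∞, 4); the right piece maps [1, ∞) onto [9, ∞).
The union (−∞, 4) ∪ [9, ∞) omits the interval between 4 and 9; in particular 4 has no preimage. So h is not surjective.
Because the two images are disjoint, no x < 1 has h(x) = h(1), so we compute h⁻¹(1): 1 lies in (−∞, 4), so solve 2x + 2 = 1: x = (1 − 2)/2 = −1/2.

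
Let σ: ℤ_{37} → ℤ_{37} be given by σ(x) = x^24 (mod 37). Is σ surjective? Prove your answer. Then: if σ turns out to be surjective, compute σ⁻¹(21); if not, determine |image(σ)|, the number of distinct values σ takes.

σ(3): Repeated squaring mod 37: 3^1 ≡ 3, 3^2 ≡ 3² = 9, 3^4 ≡ 9² = 81 ≡ 7, 3^8 ≡ 7² = 49 ≡ 12, 3^16 ≡ 12² = 144 ≡ 33. Since 24 = 16 + 8, 3^24 ≡ 33·12: 33·12 = 396 ≡ 26. So 3^24 ≡ 26 (mod 37).
σ(4): Repeated squaring mod 37: 4^1 ≡ 4, 4^2 ≡ 4² = 16, 4^4 ≡ 16² = 256 ≡ 34, 4^8 ≡ 34² = 1156 ≡ 9, 4^16 ≡ 9² = 81 ≡ 7. Since 24 = 16 + 8, 4^24 ≡ 7·9: 7·9 = 63 ≡ 26. So 4^24 ≡ 26 (mod 37).
So σ(3) = σ(4) = 26 while 3 ≠ 4, hence σ is not injective.
A non-injective map from the 37-element set ℤ_{37} to itself takes at most 36 distinct values, so it cannot be surjective. Therefore σ is not surjective.
Since σ is not surjective, we determine |image(σ)|. Computing x^24 mod 37 for each x (by repeated squaring, reducing mod 37 at every step), the values σ(0), σ(1), …, σ(36) are: 0, 1, 10, 26, 26, 26, 1, 26, 1, 10, 1, 1, 10, 26, 1, 10, 10, 10, 26, 26, 10, 10, 10, 1, 26, 10, 1, 1, 10, 1, 26, 1, 26, 26, 26, 10, 1.
The distinct values are {0, 1, 10, 26}; there are 4 of them.

4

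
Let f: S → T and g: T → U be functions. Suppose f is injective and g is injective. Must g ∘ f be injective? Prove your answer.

Suppose (g ∘ f)(a) = (g ∘ f)(b), i.e. g(f(a)) = g(f(b)).
Since g is injective, f(a) = f(b). Since f is injective, a = b. Therefore g ∘ f is injective.

injective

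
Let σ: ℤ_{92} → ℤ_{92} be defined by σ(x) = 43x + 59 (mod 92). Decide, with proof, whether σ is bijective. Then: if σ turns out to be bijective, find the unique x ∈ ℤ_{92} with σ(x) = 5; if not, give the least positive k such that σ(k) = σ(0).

Suppose σ(a) = σ(b) in ℤ_{92}. Then 43a + 59 ≡ 43b + 59 (mod 92), so 43(a − b) ≡ 0 (mod 92).
Since gcd(43, 92) = 1, 43 is invertible modulo 92, so a − b ≡ 0 (mod 92), i.e. a = b.
We now compute 43⁻¹ mod 92 explicitly. Euclid's algorithm: 92 = 2·43 + 6, 43 = 7·6 + 1; back-substituting gives 1 = 15·43 − 7·92, so 43⁻¹ ≡ 15 (mod 92).
Then y ↦ 15(y − 59) is a two-sided inverse to σ, so every y ∈ ℤ_{92} has a preimage.
Thus σ is bijective.
Since σ is bijective, we find σ⁻¹(5): we need 43x ≡ 5 − 59 ≡ 38 (mod 92). Using 43⁻¹ = 15: x ≡ 15·38 = 570 = 6·92 + 18, so x = 18.
Check: σ(18) = 43·18 + 59 = 833 = 9·92 + 5 ≡ 5 (mod 92).

18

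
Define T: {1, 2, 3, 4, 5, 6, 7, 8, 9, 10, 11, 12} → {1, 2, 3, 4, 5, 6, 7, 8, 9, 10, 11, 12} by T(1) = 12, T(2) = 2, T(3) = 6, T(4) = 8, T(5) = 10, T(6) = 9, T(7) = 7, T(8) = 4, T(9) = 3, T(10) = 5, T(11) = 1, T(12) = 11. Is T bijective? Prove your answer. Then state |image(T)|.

The values 12, 2, 6, 8, 10, 9, 7, 4, 3, 5, 1, 11 are a permutation of {1, 2, 3, 4, 5, 6, 7, 8, 9, 10, 11, 12}: each element appears exactly once.
So T is injective and surjective, hence bijective.
The image of T is {1, 2, 3, 4, 5, 6, 7, 8, 9, 10, 11, 12}, which has 12 elements.

12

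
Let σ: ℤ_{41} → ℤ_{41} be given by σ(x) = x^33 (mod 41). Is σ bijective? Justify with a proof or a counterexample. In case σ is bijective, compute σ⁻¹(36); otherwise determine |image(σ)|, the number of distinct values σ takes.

Since 41 is prime, the nonzero elements of ℤ_{41} form a cyclic group of order 40.
As gcd(33, 40) = 1, raising to the 33rd power is a bijection on this group: if x_1^33 ≡ x_2^33 then (x_1x_2^{−1})^33 = 1, and the only element of order dividing gcd(33, 40) = 1 is 1, so x_1 = x_2.
With σ(0) = 0 this makes σ injective on all of ℤ_{41}, hence bijective (finite equal-size domain and codomain). In particular σ is bijective.
Since σ is bijective, we find the preimage of 36. The inverse of x ↦ x^33 on (ℤ_{41})^× is x ↦ x^17, because 33·17 = 561 = 14·40 + 1 ≡ 1 (mod 40) and x^{40} = 1 for x ≠ 0 (Fermat). So σ⁻¹(36) = 36^17 mod 41.
Repeated squaring mod 41: 36^1 ≡ 36, 36^2 ≡ 36² = 1296 ≡ 25, 36^4 ≡ 25² = 625 ≡ 10, 36^8 ≡ 10² = 100 ≡ 18, 36^16 ≡ 18² = 324 ≡ 37. Since 17 = 16 + 1, 36^17 ≡ 37·36: 37·36 = 1332 ≡ 20. So 36^17 ≡ 20 (mod 41).
Hence σ⁻¹(36) = 20.

20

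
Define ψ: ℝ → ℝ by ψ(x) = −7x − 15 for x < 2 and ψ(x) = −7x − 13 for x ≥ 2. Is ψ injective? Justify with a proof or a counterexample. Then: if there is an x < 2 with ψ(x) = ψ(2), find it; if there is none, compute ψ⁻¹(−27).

Both pieces are strictly decreasing (slopes −7 and −7), so each is injective on its own interval.
The left piece maps (−∞, 2) onto (−29, ∞); the right piece maps [2, ∞) onto (−∞, −27].
These images overlap. In particular ψ(2) = −27 (right piece), and solving −7x − 15 = −27 on the left piece gives x = 12/7 < 2.
So ψ(12/7) = ψ(2) with 12/7 ≠ 2, and ψ is not injective. This x = 12/7 is the requested value below 2.

12/7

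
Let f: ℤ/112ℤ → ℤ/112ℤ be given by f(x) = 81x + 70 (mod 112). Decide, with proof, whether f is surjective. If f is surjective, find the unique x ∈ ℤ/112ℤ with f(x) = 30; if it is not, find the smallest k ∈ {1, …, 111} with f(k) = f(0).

88

Recall that surjectivity means every element of the codomain has a preimage under f.
Since gcd(81, 112) = 1, 81 is invertible modulo 112. Euclid's algorithm: 112 = 1·81 + 31, 81 = 2·31 + 19, 31 = 1·19 + 12, 19 = 1·12 + 7, 12 = 1·7 + 5, 7 = 1·5 + 2, 5 = 2·2 + 1; back-substituting gives 1 = 65·81 − 47·112, so 81⁻¹ ≡ 65 (mod 112).
For any y ∈ ℤ/112ℤ, x = 65(y − 70) mod 112 satisfies f(x) = 81·65(y − 70) + 70 ≡ y (since 81·65 ≡ 1 mod 112). So every y has a preimage.
Thus f is surjective.
Since f is surjective, we compute f⁻¹(30): solve 81x + 70 ≡ 30 (mod 112), i.e. 81x ≡ 72 (mod 112).
Multiplying by 81⁻¹ = 65 gives x ≡ 65·72 = 4680 = 41·112 + 88 ≡ 88 (mod 112).
Check: f(88) = 81·88 + 70 = 7198 = 64·112 + 30 ≡ 30 (mod 112).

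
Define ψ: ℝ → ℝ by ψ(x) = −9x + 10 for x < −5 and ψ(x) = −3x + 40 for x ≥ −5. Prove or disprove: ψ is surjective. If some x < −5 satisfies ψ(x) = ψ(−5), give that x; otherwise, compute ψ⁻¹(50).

-10/3

Both pieces are strictly decreasing (slopes −9 and −3), so each is injective on its own interval.
The left piece maps (−∞, −5) onto (55, ∞); the right piece maps [−5, ∞) onto (−∞, 55].
These images together cover ℝ, so ψ is surjective.
Because the two images are disjoint, no x < −5 has ψ(x) = ψ(−5), so we compute ψ⁻¹(50): 50 lies in (−∞, 55], so solve −3x + 40 = 50: x = (50 − 40)/(−3) = −10/3.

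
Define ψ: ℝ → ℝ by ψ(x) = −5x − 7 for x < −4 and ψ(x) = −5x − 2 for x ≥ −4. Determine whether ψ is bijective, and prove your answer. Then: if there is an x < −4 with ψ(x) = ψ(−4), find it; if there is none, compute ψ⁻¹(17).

Both pieces are strictly decreasing (slopes −5 and −5), so each is injective on its own interval.
The left piece maps (−∞, −4) onto (13, ∞); the right piece maps [−4, ∞) onto (−∞, 18].
These images overlap. In particular ψ(−4) = 18 (right piece), and solving −5x − 7 = 18 on the left piece gives x = −5 < −4.
So ψ(−5) = ψ(−4) with −5 ≠ −4, and ψ is not injective, hence not bijective. This x = −5 is the requested value below −4.

-5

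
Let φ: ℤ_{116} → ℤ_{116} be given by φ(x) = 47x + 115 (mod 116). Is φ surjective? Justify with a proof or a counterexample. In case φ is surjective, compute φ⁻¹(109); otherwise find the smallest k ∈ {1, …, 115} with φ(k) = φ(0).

106

Since gcd(47, 116) = 1, 47 is invertible modulo 116. Euclid's algorithm: 116 = 2·47 + 22, 47 = 2·22 + 3, 22 = 7·3 + 1; back-substituting gives 1 = 79·47 − 32·116, so 47⁻¹ ≡ 79 (mod 116).
For any y ∈ ℤ_{116}, x = 79(y − 115) mod 116 satisfies φ(x) = 47·79(y − 115) + 115 ≡ y (since 47·79 ≡ 1 mod 116). So every y has a preimage.
Thus φ is surjective.
Since φ is surjective, we find φ⁻¹(109): we need 47x ≡ 109 − 115 ≡ 110 (mod 116). Using 47⁻¹ = 79: x ≡ 79·110 = 8690 = 74·116 + 106, so x = 106.
Check: φ(106) = 47·106 + 115 = 5097 = 43·116 + 109 ≡ 109 (mod 116).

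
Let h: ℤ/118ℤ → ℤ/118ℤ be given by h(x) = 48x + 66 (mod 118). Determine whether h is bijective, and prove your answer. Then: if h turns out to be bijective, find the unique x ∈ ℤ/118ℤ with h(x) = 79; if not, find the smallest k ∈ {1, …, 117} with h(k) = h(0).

We have gcd(48, 118) = 2 > 1. Taking u = 0 and v = 59: h(0) = 66 and h(59) = 48·59 + 66 = 2898 ≡ 66 (mod 118).
So h(0) = h(59) while 0 ≠ 59, so h is not injective, hence not bijective.
Since h is not bijective, we find the least positive k with h(k) = h(0): this means 48k ≡ 0 (mod 118), i.e. 118 ∣ 48k. Since gcd(48, 118) = 2, dividing through by 2 this holds exactly when 59 ∣ 24k, and as gcd(24, 59) = 1, exactly when 59 ∣ k.
The smallest positive such k is 59.

59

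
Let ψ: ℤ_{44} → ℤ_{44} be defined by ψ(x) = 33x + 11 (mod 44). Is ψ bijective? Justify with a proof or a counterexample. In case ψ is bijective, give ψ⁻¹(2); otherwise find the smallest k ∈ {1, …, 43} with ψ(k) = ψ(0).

Recall: ψ is injective when ψ(a) = ψ(b) forces a = b.
We have gcd(33, 44) = 11 > 1. Taking a = 0 and b = 4: ψ(0) = 11 and ψ(4) = 33·4 + 11 = 143 ≡ 11 (mod 44).
So ψ(0) = ψ(4) while 0 ≠ 4, so ψ is not injective, hence not bijective.
Since ψ is not bijective, we find the least positive k with ψ(k) = ψ(0): this means 33k ≡ 0 (mod 44), i.e. 44 ∣ 33k. Since gcd(33, 44) = 11, dividing through by 11 this holds exactly when 4 ∣ 3k, and as gcd(3, 4) = 1, exactly when 4 ∣ k.
The smallest positive such k is 4.

4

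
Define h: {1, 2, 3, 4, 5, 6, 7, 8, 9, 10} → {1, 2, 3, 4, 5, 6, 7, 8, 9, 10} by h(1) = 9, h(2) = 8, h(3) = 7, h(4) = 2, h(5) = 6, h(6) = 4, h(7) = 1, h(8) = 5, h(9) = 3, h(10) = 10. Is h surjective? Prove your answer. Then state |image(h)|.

10

Every element of the codomain has a preimage: 1 = h(7), 2 = h(4), 3 = h(9), 4 = h(6), 5 = h(8), 6 = h(5), 7 = h(3), 8 = h(2), 9 = h(1), 10 = h(10).
Thus h is surjective.
The image of h is {1, 2, 3, 4, 5, 6, 7, 8, 9, 10}, which has 10 elements.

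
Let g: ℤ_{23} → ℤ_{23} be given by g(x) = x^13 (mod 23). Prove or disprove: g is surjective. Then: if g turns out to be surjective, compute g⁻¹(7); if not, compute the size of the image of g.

19

Since 23 is prime, the nonzero elements of ℤ_{23} form a cyclic group of order 22.
As gcd(13, 22) = 1, raising to the 13th power is a bijection on this group: if u^13 ≡ v^13 then (uv^{−1})^13 = 1, and the only element of order dividing gcd(13, 22) = 1 is 1, so u = v.
With g(0) = 0 this makes g injective on all of ℤ_{23}, hence bijective (finite equal-size domain and codomain). In particular g is surjective.
Since g is surjective, we find the preimage of 7. The inverse of x ↦ x^13 on (ℤ_{23})^× is x ↦ x^17, because 13·17 = 221 = 10·22 + 1 ≡ 1 (mod 22) and x^{22} = 1 for x ≠ 0 (Fermat). So g⁻¹(7) = 7^17 mod 23.
Repeated squaring mod 23: 7^1 ≡ 7, 7^2 ≡ 7² = 49 ≡ 3, 7^4 ≡ 3² = 9, 7^8 ≡ 9² = 81 ≡ 12, 7^16 ≡ 12² = 144 ≡ 6. Since 17 = 16 + 1, 7^17 ≡ 6·7: 6·7 = 42 ≡ 19. So 7^17 ≡ 19 (mod 23).
Hence g⁻¹(7) = 19.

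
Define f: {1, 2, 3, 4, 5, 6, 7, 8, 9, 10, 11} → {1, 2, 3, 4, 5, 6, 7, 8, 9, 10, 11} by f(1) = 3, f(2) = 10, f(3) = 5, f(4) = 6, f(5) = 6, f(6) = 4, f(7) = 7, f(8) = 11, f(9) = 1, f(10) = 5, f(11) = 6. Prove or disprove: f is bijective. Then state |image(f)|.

f(4) = 6 = f(5) with 4 ≠ 5, so f is not injective, hence not bijective.
The image of f is {1, 3, 4, 5, 6, 7, 10, 11}, which has 8 elements.

8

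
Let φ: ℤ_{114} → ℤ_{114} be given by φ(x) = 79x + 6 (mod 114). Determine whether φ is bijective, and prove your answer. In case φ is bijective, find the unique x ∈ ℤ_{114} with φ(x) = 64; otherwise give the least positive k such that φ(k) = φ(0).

Suppose φ(a) = φ(b) in ℤ_{114}. Then 79a + 6 ≡ 79b + 6 (mod 114), so 79(a − b) ≡ 0 (mod 114).
Since gcd(79, 114) = 1, 79 is invertible modulo 114, thus a − b ≡ 0 (mod 114), i.e. a = b.
We now compute 79⁻¹ mod 114 explicitly. Euclid's algorithm: 114 = 1·79 + 35, 79 = 2·35 + 9, 35 = 3·9 + 8, 9 = 1·8 + 1; back-substituting gives 1 = 13·79 − 9·114, so 79⁻¹ ≡ 13 (mod 114).
For any y ∈ ℤ_{114}, x = 13(y − 6) mod 114 satisfies φ(x) = 79·13(y − 6) + 6 ≡ y (since 79·13 ≡ 1 mod 114). So every y has a preimage.
Therefore φ is bijective.
Since φ is bijective, we compute φ⁻¹(64): solve 79x + 6 ≡ 64 (mod 114), i.e. 79x ≡ 58 (mod 114).
Multiplying by 79⁻¹ = 13 gives x ≡ 13·58 = 754 = 6·114 + 70 ≡ 70 (mod 114).
Check: φ(70) = 79·70 + 6 = 5536 = 48·114 + 64 ≡ 64 (mod 114).

70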